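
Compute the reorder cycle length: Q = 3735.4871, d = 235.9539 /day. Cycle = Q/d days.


Cycle = 3735.4871 / 235.9539 = 15.8314

15.8314 days


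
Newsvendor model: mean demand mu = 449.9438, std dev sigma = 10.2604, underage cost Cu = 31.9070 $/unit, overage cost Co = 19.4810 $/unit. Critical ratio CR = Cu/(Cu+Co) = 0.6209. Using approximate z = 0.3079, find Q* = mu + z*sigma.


CR = Cu/(Cu+Co) = 31.9070/(31.9070+19.4810) = 0.6209
z = 0.3079
Q* = 449.9438 + 0.3079 * 10.2604 = 453.1030

453.1030 units


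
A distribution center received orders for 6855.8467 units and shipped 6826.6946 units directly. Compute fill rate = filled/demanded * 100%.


FR = 6826.6946 / 6855.8467 * 100 = 99.5748

99.5748%


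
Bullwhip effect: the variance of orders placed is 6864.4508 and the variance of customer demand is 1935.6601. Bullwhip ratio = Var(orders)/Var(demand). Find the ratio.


BW = 6864.4508 / 1935.6601 = 3.5463

3.5463


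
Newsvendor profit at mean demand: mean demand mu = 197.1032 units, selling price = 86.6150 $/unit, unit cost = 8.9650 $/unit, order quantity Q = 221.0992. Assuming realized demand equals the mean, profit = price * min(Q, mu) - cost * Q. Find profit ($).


Sales at mu = min(221.0992, 197.1032) = 197.1032
Revenue = 86.6150 * 197.1032 = 17072.0937
Total cost = 8.9650 * 221.0992 = 1982.1543
Profit = 17072.0937 - 1982.1543 = 15089.9393

15089.9393 $


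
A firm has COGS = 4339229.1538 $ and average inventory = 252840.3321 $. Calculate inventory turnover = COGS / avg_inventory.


Turnover = 4339229.1538 / 252840.3321 = 17.1619

17.1619


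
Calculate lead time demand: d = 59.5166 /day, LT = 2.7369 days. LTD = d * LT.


LTD = 59.5166 * 2.7369 = 162.8910

162.8910 units


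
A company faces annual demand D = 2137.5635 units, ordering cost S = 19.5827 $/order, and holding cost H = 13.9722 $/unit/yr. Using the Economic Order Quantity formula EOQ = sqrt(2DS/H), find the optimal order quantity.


2*D*S = 2 * 2137.5635 * 19.5827 = 83718.5295
2*D*S/H = 5991.7930
EOQ = sqrt(5991.7930) = 77.4067

77.4067 units


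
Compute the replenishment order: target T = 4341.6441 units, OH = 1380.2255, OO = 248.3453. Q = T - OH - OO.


Inventory position = OH + OO = 1380.2255 + 248.3453 = 1628.5708
Q = 4341.6441 - 1628.5708 = 2713.0733

2713.0733 units


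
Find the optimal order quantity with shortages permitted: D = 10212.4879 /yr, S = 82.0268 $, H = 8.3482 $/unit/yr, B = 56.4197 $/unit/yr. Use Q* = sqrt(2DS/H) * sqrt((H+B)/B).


sqrt(2DS/H) = 447.9837
sqrt((H+B)/B) = 1.0714
Q* = 447.9837 * 1.0714 = 479.9840

479.9840 units


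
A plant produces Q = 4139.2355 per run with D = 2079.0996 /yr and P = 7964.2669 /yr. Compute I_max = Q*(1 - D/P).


D/P = 0.2611
1 - D/P = 0.7389
I_max = 4139.2355 * 0.7389 = 3058.6737

3058.6737 units


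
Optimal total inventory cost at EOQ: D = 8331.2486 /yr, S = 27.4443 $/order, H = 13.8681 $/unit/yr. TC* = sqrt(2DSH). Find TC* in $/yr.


2*D*S*H = 6341751.3802
TC* = sqrt(6341751.3802) = 2518.2834

2518.2834 $/yr


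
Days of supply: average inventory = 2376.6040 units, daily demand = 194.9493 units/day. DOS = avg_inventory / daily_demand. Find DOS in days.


DOS = 2376.6040 / 194.9493 = 12.1909

12.1909 days


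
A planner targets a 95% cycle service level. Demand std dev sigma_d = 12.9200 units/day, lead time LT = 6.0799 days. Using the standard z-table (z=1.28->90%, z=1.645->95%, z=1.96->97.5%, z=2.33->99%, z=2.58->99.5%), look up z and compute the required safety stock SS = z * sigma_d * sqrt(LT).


From the table, SL = 95% corresponds to z = 1.645
sqrt(LT) = sqrt(6.0799) = 2.4657
SS = 1.645 * 12.9200 * 2.4657 = 52.4055

52.4055 units


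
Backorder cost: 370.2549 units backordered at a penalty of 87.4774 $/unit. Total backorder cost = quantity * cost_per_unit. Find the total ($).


Total = 370.2549 * 87.4774 = 32388.9360

32388.9360 $


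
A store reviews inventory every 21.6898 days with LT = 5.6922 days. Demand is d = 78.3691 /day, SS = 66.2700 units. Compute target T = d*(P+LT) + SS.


P + LT = 27.3820
d*(P+LT) = 78.3691 * 27.3820 = 2145.9027
T = 2145.9027 + 66.2700 = 2212.1727

2212.1727 units


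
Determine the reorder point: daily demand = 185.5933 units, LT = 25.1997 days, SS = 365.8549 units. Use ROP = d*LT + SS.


d*LT = 185.5933 * 25.1997 = 4676.8955
ROP = 4676.8955 + 365.8549 = 5042.7504

5042.7504 units


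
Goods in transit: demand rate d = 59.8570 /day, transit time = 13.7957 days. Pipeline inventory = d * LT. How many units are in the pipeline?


Pipeline = 59.8570 * 13.7957 = 825.7692

825.7692 units


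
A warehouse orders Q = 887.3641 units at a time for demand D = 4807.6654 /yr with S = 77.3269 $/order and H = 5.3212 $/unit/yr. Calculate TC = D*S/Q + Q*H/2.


Ordering cost = D*S/Q = 418.9508
Holding cost = Q*H/2 = 2360.9209
TC = 418.9508 + 2360.9209 = 2779.8717

2779.8717 $/yr


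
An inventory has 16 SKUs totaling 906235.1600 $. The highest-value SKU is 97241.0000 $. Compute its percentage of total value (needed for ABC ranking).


Top item = 97241.0000
Total = 906235.1600
Percentage = 97241.0000 / 906235.1600 * 100 = 10.7302

10.7302%


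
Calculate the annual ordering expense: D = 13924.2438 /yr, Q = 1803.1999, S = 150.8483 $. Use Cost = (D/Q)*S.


Number of orders = D/Q = 7.7220
Cost = 7.7220 * 150.8483 = 1164.8451

1164.8451 $/yr


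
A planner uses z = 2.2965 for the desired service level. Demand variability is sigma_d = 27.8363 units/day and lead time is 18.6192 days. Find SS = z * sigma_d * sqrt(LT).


sqrt(LT) = sqrt(18.6192) = 4.3150
SS = 2.2965 * 27.8363 * 4.3150 = 275.8408

275.8408 units


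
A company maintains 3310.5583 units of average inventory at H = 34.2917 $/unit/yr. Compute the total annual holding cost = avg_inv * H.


Cost = 3310.5583 * 34.2917 = 113524.6721

113524.6721 $/yr


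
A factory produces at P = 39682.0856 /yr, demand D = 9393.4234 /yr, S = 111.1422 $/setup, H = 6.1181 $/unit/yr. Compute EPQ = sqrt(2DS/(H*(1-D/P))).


1 - D/P = 1 - 0.2367 = 0.7633
H*(1-D/P) = 4.6698
2DS = 2088011.4844
EPQ = sqrt(447126.8085) = 668.6754

668.6754 units


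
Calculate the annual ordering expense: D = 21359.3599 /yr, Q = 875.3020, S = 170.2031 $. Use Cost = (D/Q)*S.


Number of orders = D/Q = 24.4023
Cost = 24.4023 * 170.2031 = 4153.3428

4153.3428 $/yr


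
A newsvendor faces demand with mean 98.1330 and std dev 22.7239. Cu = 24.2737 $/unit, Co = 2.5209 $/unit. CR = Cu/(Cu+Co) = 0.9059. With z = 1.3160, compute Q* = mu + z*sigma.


CR = Cu/(Cu+Co) = 24.2737/(24.2737+2.5209) = 0.9059
z = 1.3160
Q* = 98.1330 + 1.3160 * 22.7239 = 128.0377

128.0377 units


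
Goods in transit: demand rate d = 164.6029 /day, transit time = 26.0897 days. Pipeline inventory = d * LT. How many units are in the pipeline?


Pipeline = 164.6029 * 26.0897 = 4294.4403

4294.4403 units


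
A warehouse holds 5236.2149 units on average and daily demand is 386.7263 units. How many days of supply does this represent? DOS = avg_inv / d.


DOS = 5236.2149 / 386.7263 = 13.5398

13.5398 days


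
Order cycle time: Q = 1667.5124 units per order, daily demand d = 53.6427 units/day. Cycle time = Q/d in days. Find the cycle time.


Cycle = 1667.5124 / 53.6427 = 31.0855

31.0855 days


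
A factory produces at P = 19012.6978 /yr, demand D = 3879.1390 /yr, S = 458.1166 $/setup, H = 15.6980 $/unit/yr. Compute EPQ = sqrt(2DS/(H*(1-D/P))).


1 - D/P = 1 - 0.2040 = 0.7960
H*(1-D/P) = 12.4952
2DS = 3554195.9392
EPQ = sqrt(284445.9263) = 533.3347

533.3347 units


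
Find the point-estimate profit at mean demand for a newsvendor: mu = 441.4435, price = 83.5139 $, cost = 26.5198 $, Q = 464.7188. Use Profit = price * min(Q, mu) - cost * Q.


Sales at mu = min(464.7188, 441.4435) = 441.4435
Revenue = 83.5139 * 441.4435 = 36866.6683
Total cost = 26.5198 * 464.7188 = 12324.2496
Profit = 36866.6683 - 12324.2496 = 24542.4187

24542.4187 $


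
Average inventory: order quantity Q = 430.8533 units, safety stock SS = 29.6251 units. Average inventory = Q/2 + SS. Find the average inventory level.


Q/2 = 215.4266
Avg = 215.4266 + 29.6251 = 245.0517

245.0517 units


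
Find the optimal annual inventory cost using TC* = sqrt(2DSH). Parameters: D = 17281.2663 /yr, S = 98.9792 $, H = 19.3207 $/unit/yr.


2*D*S*H = 66095570.3725
TC* = sqrt(66095570.3725) = 8129.9182

8129.9182 $/yr


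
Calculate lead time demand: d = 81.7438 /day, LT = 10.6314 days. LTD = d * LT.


LTD = 81.7438 * 10.6314 = 869.0510

869.0510 units


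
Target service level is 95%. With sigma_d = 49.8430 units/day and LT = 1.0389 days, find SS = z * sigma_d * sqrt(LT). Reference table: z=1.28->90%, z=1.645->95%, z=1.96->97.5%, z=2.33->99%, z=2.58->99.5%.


From the table, SL = 95% corresponds to z = 1.645
sqrt(LT) = sqrt(1.0389) = 1.0193
SS = 1.645 * 49.8430 * 1.0193 = 83.5713

83.5713 units


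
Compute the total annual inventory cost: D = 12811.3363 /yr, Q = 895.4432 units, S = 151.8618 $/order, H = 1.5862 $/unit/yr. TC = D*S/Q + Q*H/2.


Ordering cost = D*S/Q = 2172.7259
Holding cost = Q*H/2 = 710.1760
TC = 2172.7259 + 710.1760 = 2882.9019

2882.9019 $/yr


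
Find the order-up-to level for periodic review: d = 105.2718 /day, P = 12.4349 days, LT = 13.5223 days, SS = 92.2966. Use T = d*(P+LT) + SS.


P + LT = 25.9572
d*(P+LT) = 105.2718 * 25.9572 = 2732.5612
T = 2732.5612 + 92.2966 = 2824.8578

2824.8578 units


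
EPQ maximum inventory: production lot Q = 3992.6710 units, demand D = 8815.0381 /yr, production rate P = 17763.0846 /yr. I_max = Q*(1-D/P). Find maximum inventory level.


D/P = 0.4963
1 - D/P = 0.5037
I_max = 3992.6710 * 0.5037 = 2011.2839

2011.2839 units


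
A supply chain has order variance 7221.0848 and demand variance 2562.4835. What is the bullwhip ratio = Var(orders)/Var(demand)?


BW = 7221.0848 / 2562.4835 = 2.8180

2.8180


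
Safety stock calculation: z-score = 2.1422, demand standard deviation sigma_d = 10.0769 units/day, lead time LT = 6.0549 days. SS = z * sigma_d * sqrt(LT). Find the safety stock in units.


sqrt(LT) = sqrt(6.0549) = 2.4607
SS = 2.1422 * 10.0769 * 2.4607 = 53.1178

53.1178 units


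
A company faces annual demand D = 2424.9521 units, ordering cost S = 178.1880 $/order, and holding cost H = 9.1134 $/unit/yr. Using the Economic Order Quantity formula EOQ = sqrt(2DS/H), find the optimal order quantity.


2*D*S = 2 * 2424.9521 * 178.1880 = 864194.7296
2*D*S/H = 94826.8187
EOQ = sqrt(94826.8187) = 307.9396

307.9396 units


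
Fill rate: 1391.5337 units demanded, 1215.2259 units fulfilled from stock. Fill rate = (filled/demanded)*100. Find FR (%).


FR = 1215.2259 / 1391.5337 * 100 = 87.3300

87.3300%


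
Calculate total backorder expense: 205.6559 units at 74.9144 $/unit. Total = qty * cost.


Total = 205.6559 * 74.9144 = 15406.5884

15406.5884 $


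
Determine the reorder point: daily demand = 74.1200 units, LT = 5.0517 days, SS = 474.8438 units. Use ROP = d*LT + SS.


d*LT = 74.1200 * 5.0517 = 374.4320
ROP = 374.4320 + 474.8438 = 849.2758

849.2758 units


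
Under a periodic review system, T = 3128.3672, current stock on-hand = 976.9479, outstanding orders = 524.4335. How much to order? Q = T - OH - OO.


Inventory position = OH + OO = 976.9479 + 524.4335 = 1501.3814
Q = 3128.3672 - 1501.3814 = 1626.9858

1626.9858 units


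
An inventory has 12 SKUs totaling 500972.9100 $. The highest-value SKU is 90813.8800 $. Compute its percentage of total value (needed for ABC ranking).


Top item = 90813.8800
Total = 500972.9100
Percentage = 90813.8800 / 500972.9100 * 100 = 18.1275

18.1275%


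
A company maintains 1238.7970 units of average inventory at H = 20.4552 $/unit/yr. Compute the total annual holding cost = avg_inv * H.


Cost = 1238.7970 * 20.4552 = 25339.8404

25339.8404 $/yr


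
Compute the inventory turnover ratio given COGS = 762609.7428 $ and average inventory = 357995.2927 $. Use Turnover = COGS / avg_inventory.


Turnover = 762609.7428 / 357995.2927 = 2.1302

2.1302


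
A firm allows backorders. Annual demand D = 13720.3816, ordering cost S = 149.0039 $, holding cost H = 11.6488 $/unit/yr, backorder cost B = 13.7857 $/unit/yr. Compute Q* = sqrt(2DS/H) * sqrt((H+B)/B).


sqrt(2DS/H) = 592.4563
sqrt((H+B)/B) = 1.3583
Q* = 592.4563 * 1.3583 = 804.7361

804.7361 units


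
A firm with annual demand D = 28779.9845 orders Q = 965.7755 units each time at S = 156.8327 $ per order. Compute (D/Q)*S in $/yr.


Number of orders = D/Q = 29.7999
Cost = 29.7999 * 156.8327 = 4673.5941

4673.5941 $/yr


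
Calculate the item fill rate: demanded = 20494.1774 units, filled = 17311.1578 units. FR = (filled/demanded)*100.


FR = 17311.1578 / 20494.1774 * 100 = 84.4687

84.4687%


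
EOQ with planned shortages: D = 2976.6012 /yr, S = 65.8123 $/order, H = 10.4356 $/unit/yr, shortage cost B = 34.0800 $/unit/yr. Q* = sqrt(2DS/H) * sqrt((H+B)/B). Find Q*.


sqrt(2DS/H) = 193.7627
sqrt((H+B)/B) = 1.1429
Q* = 193.7627 * 1.1429 = 221.4504

221.4504 units


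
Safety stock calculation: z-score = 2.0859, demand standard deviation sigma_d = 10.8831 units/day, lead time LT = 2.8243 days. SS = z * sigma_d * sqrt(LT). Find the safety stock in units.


sqrt(LT) = sqrt(2.8243) = 1.6806
SS = 2.0859 * 10.8831 * 1.6806 = 38.1506

38.1506 units


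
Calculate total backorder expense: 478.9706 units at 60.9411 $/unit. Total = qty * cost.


Total = 478.9706 * 60.9411 = 29188.9952

29188.9952 $


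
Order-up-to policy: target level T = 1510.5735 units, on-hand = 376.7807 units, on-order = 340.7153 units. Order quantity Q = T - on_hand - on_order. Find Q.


Inventory position = OH + OO = 376.7807 + 340.7153 = 717.4960
Q = 1510.5735 - 717.4960 = 793.0775

793.0775 units


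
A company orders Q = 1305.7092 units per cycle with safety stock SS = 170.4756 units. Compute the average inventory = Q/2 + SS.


Q/2 = 652.8546
Avg = 652.8546 + 170.4756 = 823.3302

823.3302 units


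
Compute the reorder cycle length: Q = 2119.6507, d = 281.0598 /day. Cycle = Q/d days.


Cycle = 2119.6507 / 281.0598 = 7.5416

7.5416 days


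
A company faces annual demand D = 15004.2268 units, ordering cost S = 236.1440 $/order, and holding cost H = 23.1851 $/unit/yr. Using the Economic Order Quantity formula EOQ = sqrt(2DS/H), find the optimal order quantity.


2*D*S = 2 * 15004.2268 * 236.1440 = 7086316.2669
2*D*S/H = 305640.9620
EOQ = sqrt(305640.9620) = 552.8480

552.8480 units


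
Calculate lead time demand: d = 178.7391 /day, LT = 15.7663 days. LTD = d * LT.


LTD = 178.7391 * 15.7663 = 2818.0543

2818.0543 units


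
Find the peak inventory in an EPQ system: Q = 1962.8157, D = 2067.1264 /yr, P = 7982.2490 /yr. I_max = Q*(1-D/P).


D/P = 0.2590
1 - D/P = 0.7410
I_max = 1962.8157 * 0.7410 = 1454.5143

1454.5143 units


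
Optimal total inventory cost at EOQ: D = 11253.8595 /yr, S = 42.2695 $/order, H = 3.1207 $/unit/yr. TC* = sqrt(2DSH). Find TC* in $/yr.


2*D*S*H = 2969002.8612
TC* = sqrt(2969002.8612) = 1723.0795

1723.0795 $/yr


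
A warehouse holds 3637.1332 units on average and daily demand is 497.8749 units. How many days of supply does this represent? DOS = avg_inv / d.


DOS = 3637.1332 / 497.8749 = 7.3053

7.3053 days


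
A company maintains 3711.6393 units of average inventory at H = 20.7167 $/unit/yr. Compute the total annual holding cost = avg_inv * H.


Cost = 3711.6393 * 20.7167 = 76892.9179

76892.9179 $/yr


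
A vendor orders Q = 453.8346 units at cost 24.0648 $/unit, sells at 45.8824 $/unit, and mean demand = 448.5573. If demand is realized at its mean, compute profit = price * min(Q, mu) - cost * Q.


Sales at mu = min(453.8346, 448.5573) = 448.5573
Revenue = 45.8824 * 448.5573 = 20580.8855
Total cost = 24.0648 * 453.8346 = 10921.4389
Profit = 20580.8855 - 10921.4389 = 9659.4466

9659.4466 $


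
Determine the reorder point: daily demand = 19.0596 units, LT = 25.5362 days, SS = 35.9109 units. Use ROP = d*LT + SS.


d*LT = 19.0596 * 25.5362 = 486.7098
ROP = 486.7098 + 35.9109 = 522.6207

522.6207 units


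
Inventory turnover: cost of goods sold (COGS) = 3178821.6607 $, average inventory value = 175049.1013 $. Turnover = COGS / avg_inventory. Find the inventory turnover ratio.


Turnover = 3178821.6607 / 175049.1013 = 18.1596

18.1596


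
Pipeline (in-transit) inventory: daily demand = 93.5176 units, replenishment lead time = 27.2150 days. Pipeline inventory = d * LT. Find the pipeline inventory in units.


Pipeline = 93.5176 * 27.2150 = 2545.0815

2545.0815 units


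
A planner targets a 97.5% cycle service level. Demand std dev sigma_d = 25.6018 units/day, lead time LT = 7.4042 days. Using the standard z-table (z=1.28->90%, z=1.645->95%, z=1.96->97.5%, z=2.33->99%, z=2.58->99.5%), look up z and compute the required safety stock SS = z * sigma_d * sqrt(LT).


From the table, SL = 97.5% corresponds to z = 1.96
sqrt(LT) = sqrt(7.4042) = 2.7211
SS = 1.96 * 25.6018 * 2.7211 = 136.5418

136.5418 units


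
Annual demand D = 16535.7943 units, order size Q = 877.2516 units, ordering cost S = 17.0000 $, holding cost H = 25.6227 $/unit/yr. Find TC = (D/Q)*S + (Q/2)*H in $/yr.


Ordering cost = D*S/Q = 320.4423
Holding cost = Q*H/2 = 11238.7773
TC = 320.4423 + 11238.7773 = 11559.2196

11559.2196 $/yr


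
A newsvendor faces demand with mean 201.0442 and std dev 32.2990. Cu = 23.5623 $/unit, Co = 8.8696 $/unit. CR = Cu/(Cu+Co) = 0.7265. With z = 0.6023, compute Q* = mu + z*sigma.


CR = Cu/(Cu+Co) = 23.5623/(23.5623+8.8696) = 0.7265
z = 0.6023
Q* = 201.0442 + 0.6023 * 32.2990 = 220.4979

220.4979 units


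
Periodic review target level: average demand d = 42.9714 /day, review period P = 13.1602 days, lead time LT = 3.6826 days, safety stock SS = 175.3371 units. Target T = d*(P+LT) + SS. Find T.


P + LT = 16.8428
d*(P+LT) = 42.9714 * 16.8428 = 723.7587
T = 723.7587 + 175.3371 = 899.0958

899.0958 units


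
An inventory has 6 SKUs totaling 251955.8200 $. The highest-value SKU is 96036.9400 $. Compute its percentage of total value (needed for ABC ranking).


Top item = 96036.9400
Total = 251955.8200
Percentage = 96036.9400 / 251955.8200 * 100 = 38.1166

38.1166%


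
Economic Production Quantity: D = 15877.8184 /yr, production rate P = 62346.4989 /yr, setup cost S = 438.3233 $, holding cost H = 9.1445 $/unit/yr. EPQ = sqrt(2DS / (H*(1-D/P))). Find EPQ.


1 - D/P = 1 - 0.2547 = 0.7453
H*(1-D/P) = 6.8157
2DS = 13919235.5158
EPQ = sqrt(2042241.7428) = 1429.0702

1429.0702 units


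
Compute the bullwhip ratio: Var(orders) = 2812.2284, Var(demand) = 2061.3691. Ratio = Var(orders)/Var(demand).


BW = 2812.2284 / 2061.3691 = 1.3643

1.3643


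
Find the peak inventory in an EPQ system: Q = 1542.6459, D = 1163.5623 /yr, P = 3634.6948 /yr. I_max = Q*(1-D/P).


D/P = 0.3201
1 - D/P = 0.6799
I_max = 1542.6459 * 0.6799 = 1048.8040

1048.8040 units


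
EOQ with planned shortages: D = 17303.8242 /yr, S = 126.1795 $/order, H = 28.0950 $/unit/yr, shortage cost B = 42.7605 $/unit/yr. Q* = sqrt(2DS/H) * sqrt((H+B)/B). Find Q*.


sqrt(2DS/H) = 394.2448
sqrt((H+B)/B) = 1.2873
Q* = 394.2448 * 1.2873 = 507.4945

507.4945 units


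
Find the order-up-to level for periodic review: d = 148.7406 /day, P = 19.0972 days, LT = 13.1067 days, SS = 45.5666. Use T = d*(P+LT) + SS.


P + LT = 32.2039
d*(P+LT) = 148.7406 * 32.2039 = 4790.0274
T = 4790.0274 + 45.5666 = 4835.5940

4835.5940 units


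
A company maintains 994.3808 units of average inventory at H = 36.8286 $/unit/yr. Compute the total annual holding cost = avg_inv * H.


Cost = 994.3808 * 36.8286 = 36621.6527

36621.6527 $/yr


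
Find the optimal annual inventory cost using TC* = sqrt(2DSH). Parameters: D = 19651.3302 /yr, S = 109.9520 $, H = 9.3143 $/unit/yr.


2*D*S*H = 40250872.9891
TC* = sqrt(40250872.9891) = 6344.3576

6344.3576 $/yr


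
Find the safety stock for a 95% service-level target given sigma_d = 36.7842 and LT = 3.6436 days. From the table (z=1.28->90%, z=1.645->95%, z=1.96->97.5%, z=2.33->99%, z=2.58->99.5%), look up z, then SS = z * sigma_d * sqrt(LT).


From the table, SL = 95% corresponds to z = 1.645
sqrt(LT) = sqrt(3.6436) = 1.9088
SS = 1.645 * 36.7842 * 1.9088 = 115.5028

115.5028 units


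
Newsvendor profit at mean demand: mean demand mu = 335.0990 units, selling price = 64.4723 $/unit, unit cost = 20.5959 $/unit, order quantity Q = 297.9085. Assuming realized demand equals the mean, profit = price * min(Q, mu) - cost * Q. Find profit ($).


Sales at mu = min(297.9085, 335.0990) = 297.9085
Revenue = 64.4723 * 297.9085 = 19206.8462
Total cost = 20.5959 * 297.9085 = 6135.6937
Profit = 19206.8462 - 6135.6937 = 13071.1525

13071.1525 $


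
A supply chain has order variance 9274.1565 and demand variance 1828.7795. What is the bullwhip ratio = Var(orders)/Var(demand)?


BW = 9274.1565 / 1828.7795 = 5.0712

5.0712


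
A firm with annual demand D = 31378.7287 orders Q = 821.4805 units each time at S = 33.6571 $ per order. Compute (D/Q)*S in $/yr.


Number of orders = D/Q = 38.1978
Cost = 38.1978 * 33.6571 = 1285.6264

1285.6264 $/yr


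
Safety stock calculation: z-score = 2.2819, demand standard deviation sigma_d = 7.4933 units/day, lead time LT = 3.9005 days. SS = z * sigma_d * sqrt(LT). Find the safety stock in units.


sqrt(LT) = sqrt(3.9005) = 1.9750
SS = 2.2819 * 7.4933 * 1.9750 = 33.7699

33.7699 units


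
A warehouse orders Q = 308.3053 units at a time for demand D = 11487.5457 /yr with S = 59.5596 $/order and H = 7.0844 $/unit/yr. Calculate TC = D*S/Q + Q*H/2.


Ordering cost = D*S/Q = 2219.2081
Holding cost = Q*H/2 = 1092.0790
TC = 2219.2081 + 1092.0790 = 3311.2872

3311.2872 $/yr


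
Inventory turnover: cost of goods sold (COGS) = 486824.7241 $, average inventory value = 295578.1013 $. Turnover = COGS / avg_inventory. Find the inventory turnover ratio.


Turnover = 486824.7241 / 295578.1013 = 1.6470

1.6470


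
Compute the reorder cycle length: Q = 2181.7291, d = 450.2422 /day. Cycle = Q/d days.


Cycle = 2181.7291 / 450.2422 = 4.8457

4.8457 days


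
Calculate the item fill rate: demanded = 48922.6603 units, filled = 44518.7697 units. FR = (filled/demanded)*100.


FR = 44518.7697 / 48922.6603 * 100 = 90.9983

90.9983%


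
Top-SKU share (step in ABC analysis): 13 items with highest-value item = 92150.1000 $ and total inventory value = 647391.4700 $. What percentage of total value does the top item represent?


Top item = 92150.1000
Total = 647391.4700
Percentage = 92150.1000 / 647391.4700 * 100 = 14.2341

14.2341%


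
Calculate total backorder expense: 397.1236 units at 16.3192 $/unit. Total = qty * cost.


Total = 397.1236 * 16.3192 = 6480.7395

6480.7395 $


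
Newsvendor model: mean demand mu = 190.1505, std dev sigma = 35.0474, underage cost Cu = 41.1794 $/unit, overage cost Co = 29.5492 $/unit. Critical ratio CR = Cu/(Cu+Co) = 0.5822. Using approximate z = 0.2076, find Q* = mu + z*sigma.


CR = Cu/(Cu+Co) = 41.1794/(41.1794+29.5492) = 0.5822
z = 0.2076
Q* = 190.1505 + 0.2076 * 35.0474 = 197.4263

197.4263 units


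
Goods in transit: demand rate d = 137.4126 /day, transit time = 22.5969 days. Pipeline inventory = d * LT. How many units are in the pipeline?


Pipeline = 137.4126 * 22.5969 = 3105.0988

3105.0988 units


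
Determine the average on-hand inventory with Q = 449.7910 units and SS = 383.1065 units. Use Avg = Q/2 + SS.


Q/2 = 224.8955
Avg = 224.8955 + 383.1065 = 608.0020

608.0020 units


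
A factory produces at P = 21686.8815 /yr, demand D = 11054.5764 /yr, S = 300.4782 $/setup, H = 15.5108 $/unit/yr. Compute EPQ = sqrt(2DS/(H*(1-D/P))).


1 - D/P = 1 - 0.5097 = 0.4903
H*(1-D/P) = 7.6044
2DS = 6643318.4369
EPQ = sqrt(873615.9372) = 934.6742

934.6742 units


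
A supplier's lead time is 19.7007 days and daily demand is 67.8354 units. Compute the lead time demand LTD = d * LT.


LTD = 67.8354 * 19.7007 = 1336.4049

1336.4049 units


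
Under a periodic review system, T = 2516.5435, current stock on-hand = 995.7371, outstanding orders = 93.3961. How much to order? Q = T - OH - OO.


Inventory position = OH + OO = 995.7371 + 93.3961 = 1089.1332
Q = 2516.5435 - 1089.1332 = 1427.4103

1427.4103 units


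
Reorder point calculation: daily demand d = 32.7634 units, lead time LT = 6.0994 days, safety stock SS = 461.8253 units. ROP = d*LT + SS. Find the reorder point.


d*LT = 32.7634 * 6.0994 = 199.8371
ROP = 199.8371 + 461.8253 = 661.6624

661.6624 units


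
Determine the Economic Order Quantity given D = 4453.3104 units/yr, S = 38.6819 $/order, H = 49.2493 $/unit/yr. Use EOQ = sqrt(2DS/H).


2*D*S = 2 * 4453.3104 * 38.6819 = 344525.0151
2*D*S/H = 6995.5312
EOQ = sqrt(6995.5312) = 83.6393

83.6393 units


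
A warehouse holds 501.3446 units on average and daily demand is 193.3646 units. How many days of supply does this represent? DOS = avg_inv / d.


DOS = 501.3446 / 193.3646 = 2.5927

2.5927 days


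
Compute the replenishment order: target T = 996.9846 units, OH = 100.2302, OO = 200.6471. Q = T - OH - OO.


Inventory position = OH + OO = 100.2302 + 200.6471 = 300.8773
Q = 996.9846 - 300.8773 = 696.1073

696.1073 units


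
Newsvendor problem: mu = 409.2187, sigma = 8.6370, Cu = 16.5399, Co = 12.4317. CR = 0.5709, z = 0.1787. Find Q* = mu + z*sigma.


CR = Cu/(Cu+Co) = 16.5399/(16.5399+12.4317) = 0.5709
z = 0.1787
Q* = 409.2187 + 0.1787 * 8.6370 = 410.7621

410.7621 units


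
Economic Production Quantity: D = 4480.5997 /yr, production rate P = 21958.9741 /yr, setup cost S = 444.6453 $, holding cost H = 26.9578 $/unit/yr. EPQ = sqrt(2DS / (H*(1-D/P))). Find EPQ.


1 - D/P = 1 - 0.2040 = 0.7960
H*(1-D/P) = 21.4572
2DS = 3984555.1956
EPQ = sqrt(185697.6504) = 430.9265

430.9265 units


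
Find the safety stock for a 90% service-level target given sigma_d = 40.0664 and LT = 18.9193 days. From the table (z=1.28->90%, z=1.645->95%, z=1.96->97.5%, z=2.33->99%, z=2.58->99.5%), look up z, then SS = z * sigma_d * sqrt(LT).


From the table, SL = 90% corresponds to z = 1.28
sqrt(LT) = sqrt(18.9193) = 4.3496
SS = 1.28 * 40.0664 * 4.3496 = 223.0709

223.0709 units


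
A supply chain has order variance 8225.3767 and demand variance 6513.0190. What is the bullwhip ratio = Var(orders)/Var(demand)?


BW = 8225.3767 / 6513.0190 = 1.2629

1.2629


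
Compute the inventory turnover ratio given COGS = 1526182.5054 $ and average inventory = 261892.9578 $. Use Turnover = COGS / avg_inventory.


Turnover = 1526182.5054 / 261892.9578 = 5.8275

5.8275


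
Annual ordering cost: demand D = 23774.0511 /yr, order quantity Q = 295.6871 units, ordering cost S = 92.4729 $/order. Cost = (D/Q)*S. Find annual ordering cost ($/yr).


Number of orders = D/Q = 80.4027
Cost = 80.4027 * 92.4729 = 7435.0739

7435.0739 $/yr


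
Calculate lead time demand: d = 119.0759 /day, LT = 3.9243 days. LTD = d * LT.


LTD = 119.0759 * 3.9243 = 467.2896

467.2896 units


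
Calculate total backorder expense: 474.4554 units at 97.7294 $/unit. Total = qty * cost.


Total = 474.4554 * 97.7294 = 46368.2416

46368.2416 $


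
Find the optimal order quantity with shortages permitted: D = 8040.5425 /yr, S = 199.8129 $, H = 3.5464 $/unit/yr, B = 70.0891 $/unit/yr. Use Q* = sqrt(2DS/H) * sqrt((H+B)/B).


sqrt(2DS/H) = 951.8655
sqrt((H+B)/B) = 1.0250
Q* = 951.8655 * 1.0250 = 975.6498

975.6498 units


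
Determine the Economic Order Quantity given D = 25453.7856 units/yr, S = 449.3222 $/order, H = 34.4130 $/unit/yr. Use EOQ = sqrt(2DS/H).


2*D*S = 2 * 25453.7856 * 449.3222 = 22873901.8882
2*D*S/H = 664687.8182
EOQ = sqrt(664687.8182) = 815.2839

815.2839 units


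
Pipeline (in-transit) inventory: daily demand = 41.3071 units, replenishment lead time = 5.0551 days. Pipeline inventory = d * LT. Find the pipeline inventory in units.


Pipeline = 41.3071 * 5.0551 = 208.8115

208.8115 units


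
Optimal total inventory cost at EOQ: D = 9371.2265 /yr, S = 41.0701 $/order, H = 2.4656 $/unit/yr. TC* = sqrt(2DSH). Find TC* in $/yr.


2*D*S*H = 1897906.4954
TC* = sqrt(1897906.4954) = 1377.6453

1377.6453 $/yr


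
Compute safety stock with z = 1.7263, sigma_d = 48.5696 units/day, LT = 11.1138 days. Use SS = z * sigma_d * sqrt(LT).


sqrt(LT) = sqrt(11.1138) = 3.3337
SS = 1.7263 * 48.5696 * 3.3337 = 279.5195

279.5195 units


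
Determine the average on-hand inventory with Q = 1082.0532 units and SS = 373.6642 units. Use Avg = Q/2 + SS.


Q/2 = 541.0266
Avg = 541.0266 + 373.6642 = 914.6908

914.6908 units


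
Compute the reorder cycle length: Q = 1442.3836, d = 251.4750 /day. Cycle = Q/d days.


Cycle = 1442.3836 / 251.4750 = 5.7357

5.7357 days


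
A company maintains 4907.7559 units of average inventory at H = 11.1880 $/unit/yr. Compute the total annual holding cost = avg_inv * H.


Cost = 4907.7559 * 11.1880 = 54907.9730

54907.9730 $/yr


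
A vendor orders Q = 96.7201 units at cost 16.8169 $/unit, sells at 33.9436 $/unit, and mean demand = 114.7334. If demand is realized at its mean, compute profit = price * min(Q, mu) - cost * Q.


Sales at mu = min(96.7201, 114.7334) = 96.7201
Revenue = 33.9436 * 96.7201 = 3283.0284
Total cost = 16.8169 * 96.7201 = 1626.5322
Profit = 3283.0284 - 1626.5322 = 1656.4961

1656.4961 $


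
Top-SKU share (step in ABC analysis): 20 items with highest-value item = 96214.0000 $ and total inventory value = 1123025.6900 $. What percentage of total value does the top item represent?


Top item = 96214.0000
Total = 1123025.6900
Percentage = 96214.0000 / 1123025.6900 * 100 = 8.5674

8.5674%


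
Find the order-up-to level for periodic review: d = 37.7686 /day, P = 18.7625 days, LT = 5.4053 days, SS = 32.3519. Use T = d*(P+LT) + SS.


P + LT = 24.1678
d*(P+LT) = 37.7686 * 24.1678 = 912.7840
T = 912.7840 + 32.3519 = 945.1359

945.1359 units


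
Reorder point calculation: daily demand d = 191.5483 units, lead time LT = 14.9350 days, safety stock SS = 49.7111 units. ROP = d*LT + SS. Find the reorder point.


d*LT = 191.5483 * 14.9350 = 2860.7739
ROP = 2860.7739 + 49.7111 = 2910.4850

2910.4850 units


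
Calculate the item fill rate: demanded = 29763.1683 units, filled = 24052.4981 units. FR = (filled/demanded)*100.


FR = 24052.4981 / 29763.1683 * 100 = 80.8130

80.8130%


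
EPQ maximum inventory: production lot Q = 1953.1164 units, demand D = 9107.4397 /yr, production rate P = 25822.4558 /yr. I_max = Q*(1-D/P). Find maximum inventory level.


D/P = 0.3527
1 - D/P = 0.6473
I_max = 1953.1164 * 0.6473 = 1264.2629

1264.2629 units


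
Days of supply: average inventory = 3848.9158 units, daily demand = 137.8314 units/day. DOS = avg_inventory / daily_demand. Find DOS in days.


DOS = 3848.9158 / 137.8314 = 27.9248

27.9248 days


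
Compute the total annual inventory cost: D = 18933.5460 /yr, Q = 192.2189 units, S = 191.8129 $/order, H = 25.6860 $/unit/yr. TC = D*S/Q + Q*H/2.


Ordering cost = D*S/Q = 18893.5550
Holding cost = Q*H/2 = 2468.6673
TC = 18893.5550 + 2468.6673 = 21362.2224

21362.2224 $/yr


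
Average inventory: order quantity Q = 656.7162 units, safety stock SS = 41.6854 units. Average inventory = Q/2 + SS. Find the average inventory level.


Q/2 = 328.3581
Avg = 328.3581 + 41.6854 = 370.0435

370.0435 units


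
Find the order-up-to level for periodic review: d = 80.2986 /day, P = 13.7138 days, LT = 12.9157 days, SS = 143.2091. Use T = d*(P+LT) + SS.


P + LT = 26.6295
d*(P+LT) = 80.2986 * 26.6295 = 2138.3116
T = 2138.3116 + 143.2091 = 2281.5207

2281.5207 units


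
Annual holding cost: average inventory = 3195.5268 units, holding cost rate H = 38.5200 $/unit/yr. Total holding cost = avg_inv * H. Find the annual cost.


Cost = 3195.5268 * 38.5200 = 123091.6923

123091.6923 $/yr


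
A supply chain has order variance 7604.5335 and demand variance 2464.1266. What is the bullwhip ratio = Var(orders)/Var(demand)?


BW = 7604.5335 / 2464.1266 = 3.0861

3.0861


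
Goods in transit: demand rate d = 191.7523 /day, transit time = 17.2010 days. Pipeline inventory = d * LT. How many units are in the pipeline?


Pipeline = 191.7523 * 17.2010 = 3298.3313

3298.3313 units


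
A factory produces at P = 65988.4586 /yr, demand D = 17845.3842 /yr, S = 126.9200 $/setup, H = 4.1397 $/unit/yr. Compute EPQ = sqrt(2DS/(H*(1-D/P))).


1 - D/P = 1 - 0.2704 = 0.7296
H*(1-D/P) = 3.0202
2DS = 4529872.3253
EPQ = sqrt(1499861.8388) = 1224.6885

1224.6885 units


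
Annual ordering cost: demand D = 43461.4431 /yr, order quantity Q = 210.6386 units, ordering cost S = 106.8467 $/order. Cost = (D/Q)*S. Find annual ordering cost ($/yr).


Number of orders = D/Q = 206.3318
Cost = 206.3318 * 106.8467 = 22045.8728

22045.8728 $/yr


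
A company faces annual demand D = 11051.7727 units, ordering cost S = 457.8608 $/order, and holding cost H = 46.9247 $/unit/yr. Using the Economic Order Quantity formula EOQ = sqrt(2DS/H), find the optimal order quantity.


2*D*S = 2 * 11051.7727 * 457.8608 = 10120346.9797
2*D*S/H = 215672.0657
EOQ = sqrt(215672.0657) = 464.4051

464.4051 units


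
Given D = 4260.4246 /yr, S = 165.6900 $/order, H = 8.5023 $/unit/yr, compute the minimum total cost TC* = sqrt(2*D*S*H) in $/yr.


2*D*S*H = 12003712.9684
TC* = sqrt(12003712.9684) = 3464.6375

3464.6375 $/yr


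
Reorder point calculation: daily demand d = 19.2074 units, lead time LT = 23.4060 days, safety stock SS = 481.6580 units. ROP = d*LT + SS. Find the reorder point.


d*LT = 19.2074 * 23.4060 = 449.5684
ROP = 449.5684 + 481.6580 = 931.2264

931.2264 units


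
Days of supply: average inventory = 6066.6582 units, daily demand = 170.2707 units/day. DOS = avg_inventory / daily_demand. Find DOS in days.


DOS = 6066.6582 / 170.2707 = 35.6295

35.6295 days


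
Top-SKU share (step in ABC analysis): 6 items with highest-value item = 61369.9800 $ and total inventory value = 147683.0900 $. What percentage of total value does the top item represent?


Top item = 61369.9800
Total = 147683.0900
Percentage = 61369.9800 / 147683.0900 * 100 = 41.5552

41.5552%


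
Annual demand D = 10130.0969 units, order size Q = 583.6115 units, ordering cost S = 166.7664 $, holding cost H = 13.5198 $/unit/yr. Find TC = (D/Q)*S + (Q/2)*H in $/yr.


Ordering cost = D*S/Q = 2894.6650
Holding cost = Q*H/2 = 3945.1554
TC = 2894.6650 + 3945.1554 = 6839.8204

6839.8204 $/yr


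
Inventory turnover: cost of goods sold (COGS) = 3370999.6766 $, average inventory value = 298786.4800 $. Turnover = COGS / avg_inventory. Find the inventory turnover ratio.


Turnover = 3370999.6766 / 298786.4800 = 11.2823

11.2823


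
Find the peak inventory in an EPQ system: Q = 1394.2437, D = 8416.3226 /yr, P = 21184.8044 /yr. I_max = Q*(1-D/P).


D/P = 0.3973
1 - D/P = 0.6027
I_max = 1394.2437 * 0.6027 = 840.3370

840.3370 units


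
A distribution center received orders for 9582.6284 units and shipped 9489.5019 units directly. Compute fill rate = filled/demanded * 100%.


FR = 9489.5019 / 9582.6284 * 100 = 99.0282

99.0282%


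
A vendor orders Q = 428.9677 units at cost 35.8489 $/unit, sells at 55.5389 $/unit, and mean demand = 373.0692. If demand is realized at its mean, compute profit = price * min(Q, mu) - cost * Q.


Sales at mu = min(428.9677, 373.0692) = 373.0692
Revenue = 55.5389 * 373.0692 = 20719.8530
Total cost = 35.8489 * 428.9677 = 15378.0202
Profit = 20719.8530 - 15378.0202 = 5341.8328

5341.8328 $


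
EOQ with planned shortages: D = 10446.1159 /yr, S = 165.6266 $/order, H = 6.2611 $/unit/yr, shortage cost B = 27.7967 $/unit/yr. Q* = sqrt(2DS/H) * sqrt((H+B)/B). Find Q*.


sqrt(2DS/H) = 743.4164
sqrt((H+B)/B) = 1.1069
Q* = 743.4164 * 1.1069 = 822.8938

822.8938 units


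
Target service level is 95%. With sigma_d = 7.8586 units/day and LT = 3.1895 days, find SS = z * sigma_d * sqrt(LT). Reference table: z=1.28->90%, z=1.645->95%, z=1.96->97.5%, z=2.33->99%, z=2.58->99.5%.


From the table, SL = 95% corresponds to z = 1.645
sqrt(LT) = sqrt(3.1895) = 1.7859
SS = 1.645 * 7.8586 * 1.7859 = 23.0873

23.0873 units


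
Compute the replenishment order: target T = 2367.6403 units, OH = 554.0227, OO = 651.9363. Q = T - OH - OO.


Inventory position = OH + OO = 554.0227 + 651.9363 = 1205.9590
Q = 2367.6403 - 1205.9590 = 1161.6813

1161.6813 units


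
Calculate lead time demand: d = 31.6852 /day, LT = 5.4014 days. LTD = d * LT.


LTD = 31.6852 * 5.4014 = 171.1444

171.1444 units


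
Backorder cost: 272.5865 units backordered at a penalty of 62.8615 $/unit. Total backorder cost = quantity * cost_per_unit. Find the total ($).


Total = 272.5865 * 62.8615 = 17135.1963

17135.1963 $


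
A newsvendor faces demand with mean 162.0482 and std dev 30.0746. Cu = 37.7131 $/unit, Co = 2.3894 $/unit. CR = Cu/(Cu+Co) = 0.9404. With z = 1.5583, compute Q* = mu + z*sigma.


CR = Cu/(Cu+Co) = 37.7131/(37.7131+2.3894) = 0.9404
z = 1.5583
Q* = 162.0482 + 1.5583 * 30.0746 = 208.9134

208.9134 units


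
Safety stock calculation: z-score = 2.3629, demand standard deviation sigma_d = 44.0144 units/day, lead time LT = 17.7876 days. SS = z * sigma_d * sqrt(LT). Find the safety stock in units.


sqrt(LT) = sqrt(17.7876) = 4.2175
SS = 2.3629 * 44.0144 * 4.2175 = 438.6305

438.6305 units


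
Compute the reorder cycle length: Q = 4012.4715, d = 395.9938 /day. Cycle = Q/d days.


Cycle = 4012.4715 / 395.9938 = 10.1327

10.1327 days


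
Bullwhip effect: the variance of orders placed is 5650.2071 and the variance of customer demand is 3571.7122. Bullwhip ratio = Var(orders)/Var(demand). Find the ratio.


BW = 5650.2071 / 3571.7122 = 1.5819

1.5819


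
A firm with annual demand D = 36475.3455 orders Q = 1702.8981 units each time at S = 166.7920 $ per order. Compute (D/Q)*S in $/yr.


Number of orders = D/Q = 21.4196
Cost = 21.4196 * 166.7920 = 3572.6130

3572.6130 $/yr


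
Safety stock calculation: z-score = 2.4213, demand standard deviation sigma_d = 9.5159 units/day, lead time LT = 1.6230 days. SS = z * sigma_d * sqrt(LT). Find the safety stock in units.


sqrt(LT) = sqrt(1.6230) = 1.2740
SS = 2.4213 * 9.5159 * 1.2740 = 29.3534

29.3534 units


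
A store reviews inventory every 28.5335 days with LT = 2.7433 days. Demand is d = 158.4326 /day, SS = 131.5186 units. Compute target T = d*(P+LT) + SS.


P + LT = 31.2768
d*(P+LT) = 158.4326 * 31.2768 = 4955.2647
T = 4955.2647 + 131.5186 = 5086.7833

5086.7833 units


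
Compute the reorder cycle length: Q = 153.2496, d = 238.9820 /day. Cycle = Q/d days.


Cycle = 153.2496 / 238.9820 = 0.6413

0.6413 days


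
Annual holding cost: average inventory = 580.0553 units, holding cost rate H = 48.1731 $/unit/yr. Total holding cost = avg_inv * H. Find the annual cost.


Cost = 580.0553 * 48.1731 = 27943.0620

27943.0620 $/yr


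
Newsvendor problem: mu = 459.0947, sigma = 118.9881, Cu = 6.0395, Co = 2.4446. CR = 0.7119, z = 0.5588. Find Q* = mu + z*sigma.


CR = Cu/(Cu+Co) = 6.0395/(6.0395+2.4446) = 0.7119
z = 0.5588
Q* = 459.0947 + 0.5588 * 118.9881 = 525.5853

525.5853 units


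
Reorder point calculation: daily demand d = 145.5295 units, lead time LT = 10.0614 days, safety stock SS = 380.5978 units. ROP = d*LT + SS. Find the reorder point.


d*LT = 145.5295 * 10.0614 = 1464.2305
ROP = 1464.2305 + 380.5978 = 1844.8283

1844.8283 units


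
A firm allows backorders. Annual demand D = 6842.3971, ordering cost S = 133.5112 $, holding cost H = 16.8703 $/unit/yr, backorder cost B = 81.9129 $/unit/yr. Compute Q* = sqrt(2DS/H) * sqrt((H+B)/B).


sqrt(2DS/H) = 329.0914
sqrt((H+B)/B) = 1.0982
Q* = 329.0914 * 1.0982 = 361.3949

361.3949 units
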